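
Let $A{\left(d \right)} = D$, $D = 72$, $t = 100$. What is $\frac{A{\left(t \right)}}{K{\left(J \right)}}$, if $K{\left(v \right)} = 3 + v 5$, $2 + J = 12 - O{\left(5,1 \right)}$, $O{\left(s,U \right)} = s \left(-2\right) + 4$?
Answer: $\frac{72}{83} \approx 0.86747$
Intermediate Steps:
$O{\left(s,U \right)} = 4 - 2 s$ ($O{\left(s,U \right)} = - 2 s + 4 = 4 - 2 s$)
$A{\left(d \right)} = 72$
$J = 16$ ($J = -2 + \left(12 - \left(4 - 10\right)\right) = -2 + \left(12 - -6\right) = -2 + \left(12 + 6\right) = -2 + 18 = 16$)
$K{\left(v \right)} = 3 + 5 v$
$\frac{A{\left(t \right)}}{K{\left(J \right)}} = \frac{72}{3 + 5 \cdot 16} = \frac{72}{3 + 80} = \frac{72}{83}$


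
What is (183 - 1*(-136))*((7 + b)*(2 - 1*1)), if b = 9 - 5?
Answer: 3509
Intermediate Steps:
b = 4
(183 - 1*(-136))*((7 + b)*(2 - 1*1)) = (183 - 1*(-136))*((7 + 4)*(2 - 1*1)) = (183 + 136)*(11*(2 - 1)) = 319*(11*1) = 319*11 = 3509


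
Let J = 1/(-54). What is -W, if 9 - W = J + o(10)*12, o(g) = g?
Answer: 5993/54 ≈ 110.98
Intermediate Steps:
J = -1/54 ≈ -0.018519
W = -5993/54 (W = 9 - (-1/54 + 10*12) = 9 - (-1/54 + 120) = 9 - 1*6479/54 = 9 - 6479/54 = -5993/54 ≈ -110.98)
-W = -1*(-5993/54) = 5993/54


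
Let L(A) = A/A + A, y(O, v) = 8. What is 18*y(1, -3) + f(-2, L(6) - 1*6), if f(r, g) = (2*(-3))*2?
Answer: 132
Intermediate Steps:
L(A) = 1 + A
f(r, g) = -12 (f(r, g) = -6*2 = -12)
18*y(1, -3) + f(-2, L(6) - 1*6) = 18*8 - 12 = 144 - 12 = 132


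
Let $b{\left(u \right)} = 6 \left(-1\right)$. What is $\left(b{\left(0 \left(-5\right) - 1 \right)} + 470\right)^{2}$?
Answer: $215296$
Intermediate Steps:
$b{\left(u \right)} = -6$
$\left(b{\left(0 \left(-5\right) - 1 \right)} + 470\right)^{2} = \left(-6 + 470\right)^{2} = 464^{2} = 215296$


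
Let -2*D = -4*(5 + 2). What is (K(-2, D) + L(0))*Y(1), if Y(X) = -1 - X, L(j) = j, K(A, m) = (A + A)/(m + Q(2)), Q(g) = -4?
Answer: ⅘ ≈ 0.80000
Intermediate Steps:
D = 14 (D = -(-2)*(5 + 2) = -(-2)*7 = -½*(-28) = 14)
K(A, m) = 2*A/(-4 + m) (K(A, m) = (A + A)/(m - 4) = (2*A)/(-4 + m) = 2*A/(-4 + m))
(K(-2, D) + L(0))*Y(1) = (2*(-2)/(-4 + 14) + 0)*(-1 - 1*1) = (2*(-2)/10 + 0)*(-1 - 1) = (2*(-2)*(⅒) + 0)*(-2) = (-⅖ + 0)*(-2) = -⅖*(-2) = ⅘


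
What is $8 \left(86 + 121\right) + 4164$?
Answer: $5820$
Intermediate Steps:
$8 \left(86 + 121\right) + 4164 = 8 \cdot 207 + 4164 = 1656 + 4164 = 5820$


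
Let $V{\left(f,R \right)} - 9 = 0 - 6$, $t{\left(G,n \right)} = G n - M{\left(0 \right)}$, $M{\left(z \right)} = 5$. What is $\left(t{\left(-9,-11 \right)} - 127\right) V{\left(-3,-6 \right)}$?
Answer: $-99$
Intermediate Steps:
$t{\left(G,n \right)} = -5 + G n$ ($t{\left(G,n \right)} = G n - 5 = -5 + G n$)
$V{\left(f,R \right)} = 3$ ($V{\left(f,R \right)} = 9 + \left(0 - 6\right) = 9 - 6 = 3$)
$\left(t{\left(-9,-11 \right)} - 127\right) V{\left(-3,-6 \right)} = \left(\left(-5 - -99\right) - 127\right) 3 = \left(\left(-5 + 99\right) - 127\right) 3 = \left(94 - 127\right) 3 = \left(-33\right) 3 = -99$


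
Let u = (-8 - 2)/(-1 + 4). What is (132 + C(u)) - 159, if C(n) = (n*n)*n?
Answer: -1729/27 ≈ -64.037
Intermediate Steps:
u = -10/3 ≈ -3.3333
C(n) = n³ (C(n) = n²*n = n³)
(132 + C(u)) - 159 = (132 + (-10/3)³) - 159 = (132 - 1000/27) - 159 = 2564/27 - 159 = -1729/27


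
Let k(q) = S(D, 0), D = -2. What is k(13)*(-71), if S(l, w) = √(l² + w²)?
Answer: -142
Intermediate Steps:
k(q) = 2 (k(q) = √((-2)² + 0²) = √(4 + 0) = √4 = 2)
k(13)*(-71) = 2*(-71) = -142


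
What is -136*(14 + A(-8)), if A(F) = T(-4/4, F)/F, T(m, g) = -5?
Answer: -1989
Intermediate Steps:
A(F) = -5/F
-136*(14 + A(-8)) = -136*(14 - 5/(-8)) = -136*(14 - 5*(-1/8)) = -136*(14 + 5/8) = -136*117/8 = -1989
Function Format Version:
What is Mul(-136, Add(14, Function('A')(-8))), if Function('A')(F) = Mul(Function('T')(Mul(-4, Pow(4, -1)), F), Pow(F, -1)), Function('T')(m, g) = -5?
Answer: -1989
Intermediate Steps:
Function('A')(F) = Mul(-5, Pow(F, -1))
Mul(-136, Add(14, Function('A')(-8))) = Mul(-136, Add(14, Mul(-5, Pow(-8, -1)))) = Mul(-136, Add(14, Mul(-5, Rational(-1, 8)))) = Mul(-136, Add(14, Rational(5, 8))) = Mul(-136, Rational(117, 8)) = -1989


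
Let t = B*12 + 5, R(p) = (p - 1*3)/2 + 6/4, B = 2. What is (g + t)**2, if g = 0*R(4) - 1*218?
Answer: 35721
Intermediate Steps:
R(p) = p/2 (R(p) = (p - 3)*(1/2) + 6*(1/4) = (-3 + p)*(1/2) + 3/2 = (-3/2 + p/2) + 3/2 = p/2)
g = -218 (g = 0*((1/2)*4) - 1*218 = 0*2 - 218 = 0 - 218 = -218)
t = 29 (t = 2*12 + 5 = 24 + 5 = 29)
(g + t)**2 = (-218 + 29)**2 = (-189)**2 = 35721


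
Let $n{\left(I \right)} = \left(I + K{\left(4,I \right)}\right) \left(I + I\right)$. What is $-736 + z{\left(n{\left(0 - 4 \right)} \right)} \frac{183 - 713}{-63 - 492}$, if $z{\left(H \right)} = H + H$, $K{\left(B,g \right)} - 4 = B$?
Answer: $- \frac{88480}{111} \approx -797.12$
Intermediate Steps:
$K{\left(B,g \right)} = 4 + B$
$n{\left(I \right)} = 2 I \left(8 + I\right)$ ($n{\left(I \right)} = \left(I + \left(4 + 4\right)\right) \left(I + I\right) = \left(I + 8\right) 2 I = \left(8 + I\right) 2 I = 2 I \left(8 + I\right)$)
$z{\left(H \right)} = 2 H$
$-736 + z{\left(n{\left(0 - 4 \right)} \right)} \frac{183 - 713}{-63 - 492} = -736 + 2 \cdot 2 \left(0 - 4\right) \left(8 + \left(0 - 4\right)\right) \frac{183 - 713}{-63 - 492} = -736 + 2 \cdot 2 \left(0 - 4\right) \left(8 + \left(0 - 4\right)\right) \left(- \frac{530}{-555}\right) = -736 + 2 \cdot 2 \left(-4\right) \left(8 - 4\right) \left(\left(-530\right) \left(- \frac{1}{555}\right)\right) = -736 + 2 \cdot 2 \left(-4\right) 4 \cdot \frac{106}{111} = -736 + 2 \left(-32\right) \frac{106}{111} = -736 - \frac{6784}{111} = - \frac{88480}{111}$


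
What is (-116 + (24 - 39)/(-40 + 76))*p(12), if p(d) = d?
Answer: -1397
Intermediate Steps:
(-116 + (24 - 39)/(-40 + 76))*p(12) = (-116 + (24 - 39)/(-40 + 76))*12 = (-116 - 15/36)*12 = (-116 - 15*1/36)*12 = (-116 - 5/12)*12 = -1397/12*12 = -1397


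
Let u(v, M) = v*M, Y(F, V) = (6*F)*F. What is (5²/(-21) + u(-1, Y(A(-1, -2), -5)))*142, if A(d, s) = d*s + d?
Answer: -21442/21 ≈ -1021.0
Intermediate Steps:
A(d, s) = d + d*s
Y(F, V) = 6*F²
u(v, M) = M*v
(5²/(-21) + u(-1, Y(A(-1, -2), -5)))*142 = (5²/(-21) + (6*(-(1 - 2))²)*(-1))*142 = (25*(-1/21) + (6*(-1*(-1))²)*(-1))*142 = (-25/21 + (6*1²)*(-1))*142 = (-25/21 + (6*1)*(-1))*142 = (-25/21 + 6*(-1))*142 = (-25/21 - 6)*142 = -151/21*142 = -21442/21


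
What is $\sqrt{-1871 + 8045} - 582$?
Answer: $-582 + 21 \sqrt{14} \approx -503.43$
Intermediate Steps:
$\sqrt{-1871 + 8045} - 582 = \sqrt{6174} - 582 = 21 \sqrt{14} - 582 = -582 + 21 \sqrt{14}$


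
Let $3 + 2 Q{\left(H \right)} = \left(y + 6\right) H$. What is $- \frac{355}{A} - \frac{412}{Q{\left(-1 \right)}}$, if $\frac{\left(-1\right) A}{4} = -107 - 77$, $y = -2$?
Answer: $\frac{603979}{5152} \approx 117.23$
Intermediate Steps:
$Q{\left(H \right)} = - \frac{3}{2} + 2 H$ ($Q{\left(H \right)} = - \frac{3}{2} + \frac{\left(-2 + 6\right) H}{2} = - \frac{3}{2} + \frac{4 H}{2} = - \frac{3}{2} + 2 H$)
$A = 736$ ($A = - 4 \left(-107 - 77\right) = \left(-4\right) \left(-184\right) = 736$)
$- \frac{355}{A} - \frac{412}{Q{\left(-1 \right)}} = - \frac{355}{736} - \frac{412}{- \frac{3}{2} + 2 \left(-1\right)} = \left(-355\right) \frac{1}{736} - \frac{412}{- \frac{3}{2} - 2} = - \frac{355}{736} - \frac{412}{- \frac{7}{2}} = - \frac{355}{736} - - \frac{824}{7} = - \frac{355}{736} + \frac{824}{7} = \frac{603979}{5152}$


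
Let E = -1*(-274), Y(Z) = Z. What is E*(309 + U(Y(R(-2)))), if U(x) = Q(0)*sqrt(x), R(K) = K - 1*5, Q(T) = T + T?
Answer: 84666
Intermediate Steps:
Q(T) = 2*T
R(K) = -5 + K (R(K) = K - 5 = -5 + K)
U(x) = 0 (U(x) = (2*0)*sqrt(x) = 0*sqrt(x) = 0)
E = 274
E*(309 + U(Y(R(-2)))) = 274*(309 + 0) = 274*309 = 84666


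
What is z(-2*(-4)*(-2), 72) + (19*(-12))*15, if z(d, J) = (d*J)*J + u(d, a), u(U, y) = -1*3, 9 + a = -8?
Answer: -86367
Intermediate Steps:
a = -17 (a = -9 - 8 = -17)
u(U, y) = -3
z(d, J) = -3 + d*J² (z(d, J) = (d*J)*J - 3 = (J*d)*J - 3 = d*J² - 3 = -3 + d*J²)
z(-2*(-4)*(-2), 72) + (19*(-12))*15 = (-3 + (-2*(-4)*(-2))*72²) + (19*(-12))*15 = (-3 + (8*(-2))*5184) - 228*15 = (-3 - 16*5184) - 3420 = (-3 - 82944) - 3420 = -82947 - 3420 = -86367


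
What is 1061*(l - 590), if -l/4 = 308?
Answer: -1933142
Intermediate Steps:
l = -1232 (l = -4*308 = -1232)
1061*(l - 590) = 1061*(-1232 - 590) = 1061*(-1822) = -1933142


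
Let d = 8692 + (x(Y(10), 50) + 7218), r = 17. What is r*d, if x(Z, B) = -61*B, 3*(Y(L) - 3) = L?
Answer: 218620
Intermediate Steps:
Y(L) = 3 + L/3
d = 12860 (d = 8692 + (-61*50 + 7218) = 8692 + (-3050 + 7218) = 8692 + 4168 = 12860)
r*d = 17*12860 = 218620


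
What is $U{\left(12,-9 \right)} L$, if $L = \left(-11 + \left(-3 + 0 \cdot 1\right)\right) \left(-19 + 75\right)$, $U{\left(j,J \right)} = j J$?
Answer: $84672$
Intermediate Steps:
$U{\left(j,J \right)} = J j$
$L = -784$ ($L = \left(-11 + \left(-3 + 0\right)\right) 56 = \left(-11 - 3\right) 56 = \left(-14\right) 56 = -784$)
$U{\left(12,-9 \right)} L = \left(-9\right) 12 \left(-784\right) = \left(-108\right) \left(-784\right) = 84672$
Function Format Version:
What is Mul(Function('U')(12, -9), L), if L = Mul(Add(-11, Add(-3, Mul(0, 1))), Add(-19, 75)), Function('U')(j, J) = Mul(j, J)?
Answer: 84672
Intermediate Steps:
Function('U')(j, J) = Mul(J, j)
L = -784 (L = Mul(Add(-11, Add(-3, 0)), 56) = Mul(Add(-11, -3), 56) = Mul(-14, 56) = -784)
Mul(Function('U')(12, -9), L) = Mul(Mul(-9, 12), -784) = Mul(-108, -784) = 84672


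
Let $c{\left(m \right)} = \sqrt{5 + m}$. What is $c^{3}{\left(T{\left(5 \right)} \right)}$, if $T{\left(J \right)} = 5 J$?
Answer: $30 \sqrt{30} \approx 164.32$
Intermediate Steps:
$c^{3}{\left(T{\left(5 \right)} \right)} = \left(\sqrt{5 + 5 \cdot 5}\right)^{3} = \left(\sqrt{5 + 25}\right)^{3} = \left(\sqrt{30}\right)^{3} = 30 \sqrt{30}$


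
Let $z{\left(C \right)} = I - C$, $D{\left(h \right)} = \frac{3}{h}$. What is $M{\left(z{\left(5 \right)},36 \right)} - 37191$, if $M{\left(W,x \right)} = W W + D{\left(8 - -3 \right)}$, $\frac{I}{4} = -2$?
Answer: $- \frac{407239}{11} \approx -37022.0$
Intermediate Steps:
$I = -8$ ($I = 4 \left(-2\right) = -8$)
$z{\left(C \right)} = -8 - C$
$M{\left(W,x \right)} = \frac{3}{11} + W^{2}$ ($M{\left(W,x \right)} = W W + \frac{3}{8 - -3} = W^{2} + \frac{3}{8 + 3} = W^{2} + \frac{3}{11} = \frac{3}{11} + W^{2}$)
$M{\left(z{\left(5 \right)},36 \right)} - 37191 = \left(\frac{3}{11} + \left(-8 - 5\right)^{2}\right) - 37191 = \left(\frac{3}{11} + \left(-13\right)^{2}\right) - 37191 = \left(\frac{3}{11} + 169\right) - 37191 = \frac{1862}{11} - 37191 = - \frac{407239}{11}$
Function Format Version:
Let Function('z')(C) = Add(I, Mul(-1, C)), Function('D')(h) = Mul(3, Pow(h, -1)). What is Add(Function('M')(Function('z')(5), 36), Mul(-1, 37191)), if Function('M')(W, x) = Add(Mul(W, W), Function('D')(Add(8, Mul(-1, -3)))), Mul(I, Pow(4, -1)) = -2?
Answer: Rational(-407239, 11) ≈ -37022.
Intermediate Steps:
I = -8 (I = Mul(4, -2) = -8)
Function('z')(C) = Add(-8, Mul(-1, C))
Function('M')(W, x) = Add(Rational(3, 11), Pow(W, 2)) (Function('M')(W, x) = Add(Mul(W, W), Mul(3, Pow(Add(8, Mul(-1, -3)), -1))) = Add(Pow(W, 2), Mul(3, Pow(Add(8, 3), -1))) = Add(Pow(W, 2), Mul(3, Pow(11, -1))) = Add(Pow(W, 2), Mul(3, Rational(1, 11))) = Add(Pow(W, 2), Rational(3, 11)) = Add(Rational(3, 11), Pow(W, 2)))
Add(Function('M')(Function('z')(5), 36), Mul(-1, 37191)) = Add(Add(Rational(3, 11), Pow(Add(-8, Mul(-1, 5)), 2)), Mul(-1, 37191)) = Add(Add(Rational(3, 11), Pow(Add(-8, -5), 2)), -37191) = Add(Add(Rational(3, 11), Pow(-13, 2)), -37191) = Add(Add(Rational(3, 11), 169), -37191) = Add(Rational(1862, 11), -37191) = Rational(-407239, 11)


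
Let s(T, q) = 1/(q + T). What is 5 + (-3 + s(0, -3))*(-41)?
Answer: 425/3 ≈ 141.67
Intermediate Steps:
s(T, q) = 1/(T + q)
5 + (-3 + s(0, -3))*(-41) = 5 + (-3 + 1/(0 - 3))*(-41) = 5 + (-3 + 1/(-3))*(-41) = 5 + (-3 - 1/3)*(-41) = 5 - 10/3*(-41) = 5 + 410/3 = 425/3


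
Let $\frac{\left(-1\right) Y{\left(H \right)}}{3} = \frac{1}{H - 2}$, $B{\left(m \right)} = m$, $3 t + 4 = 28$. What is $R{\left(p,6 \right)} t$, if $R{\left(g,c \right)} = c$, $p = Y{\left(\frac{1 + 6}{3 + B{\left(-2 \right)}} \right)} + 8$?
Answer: $48$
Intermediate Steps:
$t = 8$ ($t = - \frac{4}{3} + \frac{1}{3} \cdot 28 = - \frac{4}{3} + \frac{28}{3} = 8$)
$Y{\left(H \right)} = - \frac{3}{-2 + H}$ ($Y{\left(H \right)} = - \frac{3}{H - 2} = - \frac{3}{-2 + H}$)
$p = \frac{37}{5}$ ($p = - \frac{3}{-2 + \frac{1 + 6}{3 - 2}} + 8 = - \frac{3}{-2 + \frac{7}{1}} + 8 = - \frac{3}{-2 + 7 \cdot 1} + 8 = - \frac{3}{-2 + 7} + 8 = - \frac{3}{5} + 8 = \frac{37}{5} \approx 7.4$)
$R{\left(p,6 \right)} t = 6 \cdot 8 = 48$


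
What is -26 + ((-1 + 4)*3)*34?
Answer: 280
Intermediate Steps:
-26 + ((-1 + 4)*3)*34 = -26 + (3*3)*34 = -26 + 9*34 = -26 + 306 = 280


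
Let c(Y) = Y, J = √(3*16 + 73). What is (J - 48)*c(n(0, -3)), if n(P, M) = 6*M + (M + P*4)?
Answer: 777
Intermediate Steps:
n(P, M) = 4*P + 7*M (n(P, M) = 6*M + (M + 4*P) = 4*P + 7*M)
J = 11 (J = √(48 + 73) = √121 = 11)
(J - 48)*c(n(0, -3)) = (11 - 48)*(4*0 + 7*(-3)) = -37*(0 - 21) = -37*(-21) = 777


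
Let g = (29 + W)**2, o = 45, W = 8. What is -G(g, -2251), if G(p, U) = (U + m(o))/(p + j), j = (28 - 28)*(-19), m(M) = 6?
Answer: 2245/1369 ≈ 1.6399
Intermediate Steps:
g = 1369 (g = (29 + 8)**2 = 37**2 = 1369)
j = 0 (j = 0*(-19) = 0)
G(p, U) = (6 + U)/p (G(p, U) = (U + 6)/(p + 0) = (6 + U)/p)
-G(g, -2251) = -(6 - 2251)/1369 = -(-2245)/1369 = -1*(-2245/1369) = 2245/1369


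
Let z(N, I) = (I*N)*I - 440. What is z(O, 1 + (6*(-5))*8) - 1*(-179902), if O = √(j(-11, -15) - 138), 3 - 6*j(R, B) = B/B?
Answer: 179462 + 57121*I*√1239/3 ≈ 1.7946e+5 + 6.7021e+5*I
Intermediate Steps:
j(R, B) = ⅓ (j(R, B) = ½ - B/(6*B) = ½ - ⅙*1 = ½ - ⅙ = ⅓)
O = I*√1239/3 (O = √(⅓ - 138) = √(-413/3) = I*√1239/3 ≈ 11.733*I)
z(N, I) = -440 + N*I² (z(N, I) = N*I² - 440 = -440 + N*I²)
z(O, 1 + (6*(-5))*8) - 1*(-179902) = (-440 + (I*√1239/3)*(1 + (6*(-5))*8)²) - 1*(-179902) = (-440 + (I*√1239/3)*(1 - 30*8)²) + 179902 = (-440 + (I*√1239/3)*(1 - 240)²) + 179902 = (-440 + (I*√1239/3)*(-239)²) + 179902 = (-440 + (I*√1239/3)*57121) + 179902 = (-440 + 57121*I*√1239/3) + 179902 = 179462 + 57121*I*√1239/3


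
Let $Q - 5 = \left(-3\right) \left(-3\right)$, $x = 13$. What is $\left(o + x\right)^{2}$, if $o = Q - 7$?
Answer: $400$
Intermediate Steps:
$Q = 14$ ($Q = 5 - -9 = 5 + 9 = 14$)
$o = 7$ ($o = 14 - 7 = 7$)
$\left(o + x\right)^{2} = \left(7 + 13\right)^{2} = 20^{2} = 400$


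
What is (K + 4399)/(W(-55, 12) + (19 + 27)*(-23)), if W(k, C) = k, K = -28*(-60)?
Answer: -6079/1113 ≈ -5.4618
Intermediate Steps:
K = 1680
(K + 4399)/(W(-55, 12) + (19 + 27)*(-23)) = (1680 + 4399)/(-55 + (19 + 27)*(-23)) = 6079/(-55 + 46*(-23)) = 6079/(-55 - 1058) = 6079/(-1113) = 6079*(-1/1113) = -6079/1113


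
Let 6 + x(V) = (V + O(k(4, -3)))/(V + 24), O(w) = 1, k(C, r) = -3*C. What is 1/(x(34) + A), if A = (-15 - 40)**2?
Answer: 58/175137 ≈ 0.00033117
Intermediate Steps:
x(V) = -6 + (1 + V)/(24 + V) (x(V) = -6 + (V + 1)/(V + 24) = -6 + (1 + V)/(24 + V))
A = 3025 (A = (-55)**2 = 3025)
1/(x(34) + A) = 1/((-143 - 5*34)/(24 + 34) + 3025) = 1/((-143 - 170)/58 + 3025) = 1/((1/58)*(-313) + 3025) = 1/(-313/58 + 3025) = 1/(175137/58) = 58/175137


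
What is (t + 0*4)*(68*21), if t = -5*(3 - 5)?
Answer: 14280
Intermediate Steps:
t = 10 (t = -5*(-2) = 10)
(t + 0*4)*(68*21) = (10 + 0*4)*(68*21) = (10 + 0)*1428 = 10*1428 = 14280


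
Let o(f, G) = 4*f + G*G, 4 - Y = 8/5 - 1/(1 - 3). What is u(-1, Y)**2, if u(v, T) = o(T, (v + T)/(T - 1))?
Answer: 1849/25 ≈ 73.960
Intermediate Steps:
Y = 19/10 (Y = 4 - (8/5 - 1/(1 - 3)) = 4 - (8*(1/5) - 1/(-2)) = 4 - (8/5 - 1*(-1/2)) = 4 - (8/5 + 1/2) = 4 - 1*21/10 = 4 - 21/10 = 19/10 ≈ 1.9000)
o(f, G) = G**2 + 4*f (o(f, G) = 4*f + G**2 = G**2 + 4*f)
u(v, T) = 4*T + (T + v)**2/(-1 + T)**2 (u(v, T) = ((v + T)/(T - 1))**2 + 4*T = ((T + v)/(-1 + T))**2 + 4*T = (T + v)**2/(-1 + T)**2 + 4*T = 4*T + (T + v)**2/(-1 + T)**2)
u(-1, Y)**2 = (4*(19/10) + (19/10 - 1)**2/(-1 + 19/10)**2)**2 = (38/5 + (9/10)**2/(9/10)**2)**2 = (38/5 + (100/81)*(81/100))**2 = (38/5 + 1)**2 = (43/5)**2 = 1849/25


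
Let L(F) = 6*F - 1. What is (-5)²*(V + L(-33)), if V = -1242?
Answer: -36025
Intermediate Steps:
L(F) = -1 + 6*F
(-5)²*(V + L(-33)) = (-5)²*(-1242 + (-1 + 6*(-33))) = 25*(-1242 + (-1 - 198)) = 25*(-1242 - 199) = 25*(-1441) = -36025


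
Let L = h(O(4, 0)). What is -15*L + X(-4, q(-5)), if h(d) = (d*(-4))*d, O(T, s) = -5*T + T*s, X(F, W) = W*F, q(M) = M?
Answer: 24020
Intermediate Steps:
X(F, W) = F*W
h(d) = -4*d**2 (h(d) = (-4*d)*d = -4*d**2)
L = -1600 (L = -4*16*(-5 + 0)**2 = -4*(4*(-5))**2 = -4*(-20)**2 = -4*400 = -1600)
-15*L + X(-4, q(-5)) = -15*(-1600) - 4*(-5) = 24000 + 20 = 24020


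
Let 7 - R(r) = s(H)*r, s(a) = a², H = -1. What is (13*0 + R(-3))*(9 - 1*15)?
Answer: -60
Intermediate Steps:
R(r) = 7 - r (R(r) = 7 - (-1)²*r = 7 - r)
(13*0 + R(-3))*(9 - 1*15) = (13*0 + (7 - 1*(-3)))*(9 - 1*15) = (0 + (7 + 3))*(9 - 15) = (0 + 10)*(-6) = 10*(-6) = -60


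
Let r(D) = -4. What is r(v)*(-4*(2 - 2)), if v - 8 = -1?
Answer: 0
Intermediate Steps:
v = 7 (v = 8 - 1 = 7)
r(v)*(-4*(2 - 2)) = -(-16)*(2 - 2) = -(-16)*0 = -4*0 = 0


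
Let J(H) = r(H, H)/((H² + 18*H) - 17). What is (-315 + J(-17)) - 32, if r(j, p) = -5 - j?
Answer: -5905/17 ≈ -347.35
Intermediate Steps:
J(H) = (-5 - H)/(-17 + H² + 18*H) (J(H) = (-5 - H)/((H² + 18*H) - 17) = (-5 - H)/(-17 + H² + 18*H))
(-315 + J(-17)) - 32 = (-315 + (-5 - 1*(-17))/(-17 + (-17)² + 18*(-17))) - 32 = (-315 + (-5 + 17)/(-17 + 289 - 306)) - 32 = (-315 + 12/(-34)) - 32 = (-315 - 1/34*12) - 32 = (-315 - 6/17) - 32 = -5361/17 - 32 = -5905/17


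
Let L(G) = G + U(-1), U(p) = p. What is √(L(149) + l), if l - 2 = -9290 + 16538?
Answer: 3*√822 ≈ 86.012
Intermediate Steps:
L(G) = -1 + G (L(G) = G - 1 = -1 + G)
l = 7250 (l = 2 + (-9290 + 16538) = 2 + 7248 = 7250)
√(L(149) + l) = √((-1 + 149) + 7250) = √(148 + 7250) = √7398 = 3*√822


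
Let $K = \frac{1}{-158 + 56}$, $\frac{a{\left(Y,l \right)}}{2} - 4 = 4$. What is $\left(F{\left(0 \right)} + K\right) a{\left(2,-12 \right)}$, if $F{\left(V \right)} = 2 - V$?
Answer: $\frac{1624}{51} \approx 31.843$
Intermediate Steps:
$a{\left(Y,l \right)} = 16$ ($a{\left(Y,l \right)} = 8 + 2 \cdot 4 = 8 + 8 = 16$)
$K = - \frac{1}{102}$ ($K = \frac{1}{-102} = - \frac{1}{102} \approx -0.0098039$)
$\left(F{\left(0 \right)} + K\right) a{\left(2,-12 \right)} = \left(\left(2 - 0\right) - \frac{1}{102}\right) 16 = \left(\left(2 + 0\right) - \frac{1}{102}\right) 16 = \left(2 - \frac{1}{102}\right) 16 = \frac{203}{102} \cdot 16 = \frac{1624}{51}$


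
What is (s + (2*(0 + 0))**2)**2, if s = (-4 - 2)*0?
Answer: 0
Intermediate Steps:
s = 0 (s = -6*0 = 0)
(s + (2*(0 + 0))**2)**2 = (0 + (2*(0 + 0))**2)**2 = (0 + (2*0)**2)**2 = (0 + 0**2)**2 = (0 + 0)**2 = 0**2 = 0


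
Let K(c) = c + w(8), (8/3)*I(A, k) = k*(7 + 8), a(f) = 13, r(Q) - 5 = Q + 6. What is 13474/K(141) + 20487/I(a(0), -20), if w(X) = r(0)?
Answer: -532733/5700 ≈ -93.462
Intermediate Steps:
r(Q) = 11 + Q (r(Q) = 5 + (Q + 6) = 5 + (6 + Q) = 11 + Q)
w(X) = 11 (w(X) = 11 + 0 = 11)
I(A, k) = 45*k/8 (I(A, k) = 3*(k*(7 + 8))/8 = 3*(k*15)/8 = 3*(15*k)/8 = 45*k/8)
K(c) = 11 + c (K(c) = c + 11 = 11 + c)
13474/K(141) + 20487/I(a(0), -20) = 13474/(11 + 141) + 20487/(((45/8)*(-20))) = 13474/152 + 20487/(-225/2) = 13474*(1/152) + 20487*(-2/225) = 6737/76 - 13658/75 = -532733/5700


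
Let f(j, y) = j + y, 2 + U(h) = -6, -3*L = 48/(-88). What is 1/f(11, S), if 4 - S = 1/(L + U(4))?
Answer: 86/1301 ≈ 0.066103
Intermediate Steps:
L = 2/11 (L = -16/(-88) = -16*(-1)/88 = -⅓*(-6/11) = 2/11 ≈ 0.18182)
U(h) = -8 (U(h) = -2 - 6 = -8)
S = 355/86 (S = 4 - 1/(2/11 - 8) = 4 - 1/(-86/11) = 4 - 1*(-11/86) = 4 + 11/86 = 355/86 ≈ 4.1279)
1/f(11, S) = 1/(11 + 355/86) = 1/(1301/86) = 86/1301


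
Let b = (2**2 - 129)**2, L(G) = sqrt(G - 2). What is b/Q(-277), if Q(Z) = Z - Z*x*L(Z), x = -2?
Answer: -15625/309409 + 93750*I*sqrt(31)/309409 ≈ -0.050499 + 1.687*I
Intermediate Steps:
L(G) = sqrt(-2 + G)
b = 15625 (b = (4 - 129)**2 = (-125)**2 = 15625)
Q(Z) = Z + 2*Z*sqrt(-2 + Z) (Q(Z) = Z - Z*(-2)*sqrt(-2 + Z) = Z - (-2*Z)*sqrt(-2 + Z) = Z - (-2)*Z*sqrt(-2 + Z) = Z + 2*Z*sqrt(-2 + Z))
b/Q(-277) = 15625/((-277*(1 + 2*sqrt(-2 - 277)))) = 15625/((-277*(1 + 2*sqrt(-279)))) = 15625/((-277*(1 + 2*(3*I*sqrt(31))))) = 15625/((-277*(1 + 6*I*sqrt(31)))) = 15625/(-277 - 1662*I*sqrt(31))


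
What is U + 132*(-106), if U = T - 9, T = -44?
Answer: -14045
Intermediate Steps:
U = -53 (U = -44 - 9 = -53)
U + 132*(-106) = -53 + 132*(-106) = -53 - 13992 = -14045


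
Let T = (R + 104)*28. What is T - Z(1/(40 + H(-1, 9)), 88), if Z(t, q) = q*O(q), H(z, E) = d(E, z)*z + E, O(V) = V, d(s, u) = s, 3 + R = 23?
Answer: -4272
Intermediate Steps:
R = 20 (R = -3 + 23 = 20)
T = 3472 (T = (20 + 104)*28 = 124*28 = 3472)
H(z, E) = E + E*z (H(z, E) = E*z + E = E + E*z)
Z(t, q) = q**2 (Z(t, q) = q*q = q**2)
T - Z(1/(40 + H(-1, 9)), 88) = 3472 - 1*88**2 = 3472 - 1*7744 = 3472 - 7744 = -4272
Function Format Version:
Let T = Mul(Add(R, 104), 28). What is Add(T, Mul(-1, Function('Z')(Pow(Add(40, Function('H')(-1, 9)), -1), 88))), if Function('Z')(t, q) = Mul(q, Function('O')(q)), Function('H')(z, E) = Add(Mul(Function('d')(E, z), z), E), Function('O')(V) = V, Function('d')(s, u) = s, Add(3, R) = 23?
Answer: -4272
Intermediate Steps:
R = 20 (R = Add(-3, 23) = 20)
T = 3472 (T = Mul(Add(20, 104), 28) = Mul(124, 28) = 3472)
Function('H')(z, E) = Add(E, Mul(E, z)) (Function('H')(z, E) = Add(Mul(E, z), E) = Add(E, Mul(E, z)))
Function('Z')(t, q) = Pow(q, 2) (Function('Z')(t, q) = Mul(q, q) = Pow(q, 2))
Add(T, Mul(-1, Function('Z')(Pow(Add(40, Function('H')(-1, 9)), -1), 88))) = Add(3472, Mul(-1, Pow(88, 2))) = Add(3472, Mul(-1, 7744)) = Add(3472, -7744) = -4272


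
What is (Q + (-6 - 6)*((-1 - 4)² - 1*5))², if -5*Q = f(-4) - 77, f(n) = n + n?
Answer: 49729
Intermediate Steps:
f(n) = 2*n
Q = 17 (Q = -(2*(-4) - 77)/5 = -(-8 - 77)/5 = -⅕*(-85) = 17)
(Q + (-6 - 6)*((-1 - 4)² - 1*5))² = (17 + (-6 - 6)*((-1 - 4)² - 1*5))² = (17 - 12*((-5)² - 5))² = (17 - 12*(25 - 5))² = (17 - 12*20)² = (17 - 240)² = (-223)² = 49729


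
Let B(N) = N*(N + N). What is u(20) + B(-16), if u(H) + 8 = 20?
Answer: 524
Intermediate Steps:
u(H) = 12 (u(H) = -8 + 20 = 12)
B(N) = 2*N² (B(N) = N*(2*N) = 2*N²)
u(20) + B(-16) = 12 + 2*(-16)² = 12 + 2*256 = 12 + 512 = 524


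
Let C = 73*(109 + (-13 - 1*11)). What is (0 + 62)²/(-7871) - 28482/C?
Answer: -14590226/2872915 ≈ -5.0785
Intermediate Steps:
C = 6205 (C = 73*(109 + (-13 - 11)) = 73*(109 - 24) = 73*85 = 6205)
(0 + 62)²/(-7871) - 28482/C = (0 + 62)²/(-7871) - 28482/6205 = 62²*(-1/7871) - 28482*1/6205 = 3844*(-1/7871) - 28482/6205 = -3844/7871 - 28482/6205 = -14590226/2872915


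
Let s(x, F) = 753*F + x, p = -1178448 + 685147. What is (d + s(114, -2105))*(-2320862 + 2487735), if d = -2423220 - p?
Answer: -586536901510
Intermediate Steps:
p = -493301
s(x, F) = x + 753*F
d = -1929919 (d = -2423220 - 1*(-493301) = -2423220 + 493301 = -1929919)
(d + s(114, -2105))*(-2320862 + 2487735) = (-1929919 + (114 + 753*(-2105)))*(-2320862 + 2487735) = (-1929919 + (114 - 1585065))*166873 = (-1929919 - 1584951)*166873 = -3514870*166873 = -586536901510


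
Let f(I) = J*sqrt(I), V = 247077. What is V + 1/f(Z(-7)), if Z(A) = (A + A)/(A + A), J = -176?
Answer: 43485551/176 ≈ 2.4708e+5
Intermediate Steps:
Z(A) = 1 (Z(A) = (2*A)/((2*A)) = (2*A)*(1/(2*A)) = 1)
f(I) = -176*sqrt(I)
V + 1/f(Z(-7)) = 247077 + 1/(-176*sqrt(1)) = 247077 + 1/(-176*1) = 247077 + 1/(-176) = 247077 - 1/176 = 43485551/176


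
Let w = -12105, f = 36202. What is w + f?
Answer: 24097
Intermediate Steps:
w + f = -12105 + 36202 = 24097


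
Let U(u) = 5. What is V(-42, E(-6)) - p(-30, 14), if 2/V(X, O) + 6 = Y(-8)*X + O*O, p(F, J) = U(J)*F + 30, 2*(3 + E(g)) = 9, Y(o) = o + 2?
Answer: 119168/993 ≈ 120.01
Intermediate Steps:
Y(o) = 2 + o
E(g) = 3/2 (E(g) = -3 + (½)*9 = -3 + 9/2 = 3/2)
p(F, J) = 30 + 5*F (p(F, J) = 5*F + 30 = 30 + 5*F)
V(X, O) = 2/(-6 + O² - 6*X) (V(X, O) = 2/(-6 + ((2 - 8)*X + O*O)) = 2/(-6 + (-6*X + O²)) = 2/(-6 + (O² - 6*X)) = 2/(-6 + O² - 6*X))
V(-42, E(-6)) - p(-30, 14) = 2/(-6 + (3/2)² - 6*(-42)) - (30 + 5*(-30)) = 2/(-6 + 9/4 + 252) - (30 - 150) = 2/(993/4) - 1*(-120) = 2*(4/993) + 120 = 8/993 + 120 = 119168/993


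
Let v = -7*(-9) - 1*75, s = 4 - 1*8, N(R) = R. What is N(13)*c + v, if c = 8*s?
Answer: -428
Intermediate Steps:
s = -4 (s = 4 - 8 = -4)
c = -32 (c = 8*(-4) = -32)
v = -12 (v = 63 - 75 = -12)
N(13)*c + v = 13*(-32) - 12 = -416 - 12 = -428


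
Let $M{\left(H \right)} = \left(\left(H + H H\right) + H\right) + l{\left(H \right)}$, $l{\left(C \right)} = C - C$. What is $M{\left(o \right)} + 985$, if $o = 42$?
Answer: $2833$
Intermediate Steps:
$l{\left(C \right)} = 0$
$M{\left(H \right)} = H^{2} + 2 H$ ($M{\left(H \right)} = \left(\left(H + H H\right) + H\right) + 0 = \left(\left(H + H^{2}\right) + H\right) + 0 = \left(H^{2} + 2 H\right) + 0 = H^{2} + 2 H$)
$M{\left(o \right)} + 985 = 42 \left(2 + 42\right) + 985 = 42 \cdot 44 + 985 = 1848 + 985 = 2833$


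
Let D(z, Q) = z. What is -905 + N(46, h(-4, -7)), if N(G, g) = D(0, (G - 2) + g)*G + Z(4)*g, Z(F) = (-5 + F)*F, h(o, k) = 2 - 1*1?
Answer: -909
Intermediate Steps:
h(o, k) = 1 (h(o, k) = 2 - 1 = 1)
Z(F) = F*(-5 + F)
N(G, g) = -4*g (N(G, g) = 0*G + (4*(-5 + 4))*g = 0 + (4*(-1))*g = 0 - 4*g = -4*g)
-905 + N(46, h(-4, -7)) = -905 - 4*1 = -905 - 4 = -909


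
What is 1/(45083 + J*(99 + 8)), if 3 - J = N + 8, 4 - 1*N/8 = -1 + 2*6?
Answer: 1/50540 ≈ 1.9786e-5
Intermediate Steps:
N = -56 (N = 32 - 8*(-1 + 2*6) = 32 - 8*(-1 + 12) = 32 - 8*11 = 32 - 88 = -56)
J = 51 (J = 3 - (-56 + 8) = 3 - 1*(-48) = 3 + 48 = 51)
1/(45083 + J*(99 + 8)) = 1/(45083 + 51*(99 + 8)) = 1/(45083 + 51*107) = 1/(45083 + 5457) = 1/50540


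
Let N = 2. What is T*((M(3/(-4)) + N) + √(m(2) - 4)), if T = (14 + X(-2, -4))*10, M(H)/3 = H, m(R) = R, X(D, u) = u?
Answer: -25 + 100*I*√2 ≈ -25.0 + 141.42*I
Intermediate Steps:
M(H) = 3*H
T = 100 (T = (14 - 4)*10 = 10*10 = 100)
T*((M(3/(-4)) + N) + √(m(2) - 4)) = 100*((3*(3/(-4)) + 2) + √(2 - 4)) = 100*((3*(3*(-¼)) + 2) + √(-2)) = 100*((3*(-¾) + 2) + I*√2) = 100*((-9/4 + 2) + I*√2) = 100*(-¼ + I*√2) = -25 + 100*I*√2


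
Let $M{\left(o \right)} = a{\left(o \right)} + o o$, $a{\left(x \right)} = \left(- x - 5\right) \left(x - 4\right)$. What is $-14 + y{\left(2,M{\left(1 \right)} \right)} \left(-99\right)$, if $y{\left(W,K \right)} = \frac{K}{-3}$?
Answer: $613$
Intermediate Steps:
$a{\left(x \right)} = \left(-5 - x\right) \left(-4 + x\right)$
$M{\left(o \right)} = 20 - o$ ($M{\left(o \right)} = \left(20 - o - o^{2}\right) + o o = \left(20 - o - o^{2}\right) + o^{2} = 20 - o$)
$y{\left(W,K \right)} = - \frac{K}{3}$ ($y{\left(W,K \right)} = K \left(- \frac{1}{3}\right) = - \frac{K}{3}$)
$-14 + y{\left(2,M{\left(1 \right)} \right)} \left(-99\right) = -14 + - \frac{20 - 1}{3} \left(-99\right) = -14 + \left(- \frac{1}{3}\right) 19 \left(-99\right) = -14 - -627 = -14 + 627 = 613$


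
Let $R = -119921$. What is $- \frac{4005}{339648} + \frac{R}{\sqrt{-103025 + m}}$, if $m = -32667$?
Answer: $- \frac{1335}{113216} + \frac{119921 i \sqrt{33923}}{67846} \approx -0.011792 + 325.55 i$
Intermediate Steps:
$- \frac{4005}{339648} + \frac{R}{\sqrt{-103025 + m}} = - \frac{4005}{339648} - \frac{119921}{\sqrt{-103025 - 32667}} = \left(-4005\right) \frac{1}{339648} - \frac{119921}{\sqrt{-135692}} = - \frac{1335}{113216} - \frac{119921}{2 i \sqrt{33923}} = - \frac{1335}{113216} - 119921 \left(- \frac{i \sqrt{33923}}{67846}\right) = - \frac{1335}{113216} + \frac{119921 i \sqrt{33923}}{67846}$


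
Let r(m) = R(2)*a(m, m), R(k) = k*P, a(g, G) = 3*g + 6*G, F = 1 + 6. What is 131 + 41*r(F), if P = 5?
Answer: 25961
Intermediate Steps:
F = 7
R(k) = 5*k (R(k) = k*5 = 5*k)
r(m) = 90*m (r(m) = (5*2)*(3*m + 6*m) = 10*(9*m) = 90*m)
131 + 41*r(F) = 131 + 41*(90*7) = 131 + 41*630 = 131 + 25830 = 25961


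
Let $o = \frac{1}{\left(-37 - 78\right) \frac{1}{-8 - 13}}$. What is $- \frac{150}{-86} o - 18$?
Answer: $- \frac{17487}{989} \approx -17.681$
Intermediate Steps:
$o = \frac{21}{115}$ ($o = \frac{1}{\left(-115\right) \frac{1}{-21}} = \frac{1}{\left(-115\right) \left(- \frac{1}{21}\right)} = \frac{1}{\frac{115}{21}} = \frac{21}{115} \approx 0.18261$)
$- \frac{150}{-86} o - 18 = - \frac{150}{-86} \cdot \frac{21}{115} - 18 = \left(-150\right) \left(- \frac{1}{86}\right) \frac{21}{115} - 18 = \frac{75}{43} \cdot \frac{21}{115} - 18 = \frac{315}{989} - 18 = - \frac{17487}{989}$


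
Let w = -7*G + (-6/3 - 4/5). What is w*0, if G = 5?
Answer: 0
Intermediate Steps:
w = -189/5 (w = -7*5 + (-6/3 - 4/5) = -35 + (-6*⅓ - 4*⅕) = -35 + (-2 - ⅘) = -35 - 14/5 = -189/5 ≈ -37.800)
w*0 = -189/5*0 = 0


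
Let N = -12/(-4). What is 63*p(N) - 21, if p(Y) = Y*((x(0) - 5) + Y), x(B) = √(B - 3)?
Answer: -399 + 189*I*√3 ≈ -399.0 + 327.36*I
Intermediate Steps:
x(B) = √(-3 + B)
N = 3 (N = -12*(-¼) = 3)
p(Y) = Y*(-5 + Y + I*√3) (p(Y) = Y*((√(-3 + 0) - 5) + Y) = Y*((√(-3) - 5) + Y) = Y*((I*√3 - 5) + Y) = Y*((-5 + I*√3) + Y) = Y*(-5 + Y + I*√3))
63*p(N) - 21 = 63*(3*(-5 + 3 + I*√3)) - 21 = 63*(3*(-2 + I*√3)) - 21 = 63*(-6 + 3*I*√3) - 21 = (-378 + 189*I*√3) - 21 = -399 + 189*I*√3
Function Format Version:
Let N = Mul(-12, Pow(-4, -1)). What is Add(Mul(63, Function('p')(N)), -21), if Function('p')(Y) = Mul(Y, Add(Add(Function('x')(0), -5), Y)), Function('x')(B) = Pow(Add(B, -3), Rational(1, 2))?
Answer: Add(-399, Mul(189, I, Pow(3, Rational(1, 2)))) ≈ Add(-399.00, Mul(327.36, I))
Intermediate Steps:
Function('x')(B) = Pow(Add(-3, B), Rational(1, 2))
N = 3 (N = Mul(-12, Rational(-1, 4)) = 3)
Function('p')(Y) = Mul(Y, Add(-5, Y, Mul(I, Pow(3, Rational(1, 2))))) (Function('p')(Y) = Mul(Y, Add(Add(Pow(Add(-3, 0), Rational(1, 2)), -5), Y)) = Mul(Y, Add(Add(Pow(-3, Rational(1, 2)), -5), Y)) = Mul(Y, Add(Add(Mul(I, Pow(3, Rational(1, 2))), -5), Y)) = Mul(Y, Add(Add(-5, Mul(I, Pow(3, Rational(1, 2)))), Y)) = Mul(Y, Add(-5, Y, Mul(I, Pow(3, Rational(1, 2))))))
Add(Mul(63, Function('p')(N)), -21) = Add(Mul(63, Mul(3, Add(-5, 3, Mul(I, Pow(3, Rational(1, 2)))))), -21) = Add(Mul(63, Mul(3, Add(-2, Mul(I, Pow(3, Rational(1, 2)))))), -21) = Add(Mul(63, Add(-6, Mul(3, I, Pow(3, Rational(1, 2))))), -21) = Add(Add(-378, Mul(189, I, Pow(3, Rational(1, 2)))), -21) = Add(-399, Mul(189, I, Pow(3, Rational(1, 2))))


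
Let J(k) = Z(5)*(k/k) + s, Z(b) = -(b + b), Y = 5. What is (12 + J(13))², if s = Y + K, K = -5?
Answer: 4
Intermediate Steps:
Z(b) = -2*b
s = 0 (s = 5 - 5 = 0)
J(k) = -10 (J(k) = (-2*5)*(k/k) + 0 = -10*1 + 0 = -10 + 0 = -10)
(12 + J(13))² = (12 - 10)² = 2² = 4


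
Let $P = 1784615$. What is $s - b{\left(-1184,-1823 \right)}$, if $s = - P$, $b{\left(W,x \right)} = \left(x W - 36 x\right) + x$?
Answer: $-4006852$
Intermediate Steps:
$b{\left(W,x \right)} = - 35 x + W x$ ($b{\left(W,x \right)} = \left(W x - 36 x\right) + x = \left(- 36 x + W x\right) + x = - 35 x + W x$)
$s = -1784615$ ($s = \left(-1\right) 1784615 = -1784615$)
$s - b{\left(-1184,-1823 \right)} = -1784615 - - 1823 \left(-35 - 1184\right) = -1784615 - \left(-1823\right) \left(-1219\right) = -1784615 - 2222237 = -4006852$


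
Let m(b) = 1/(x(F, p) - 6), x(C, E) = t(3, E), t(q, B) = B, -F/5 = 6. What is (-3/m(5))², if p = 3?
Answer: 81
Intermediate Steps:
F = -30 (F = -5*6 = -30)
x(C, E) = E
m(b) = -⅓ (m(b) = 1/(3 - 6) = 1/(-3) = -⅓)
(-3/m(5))² = (-3/(-⅓))² = (-3*(-3))² = 9² = 81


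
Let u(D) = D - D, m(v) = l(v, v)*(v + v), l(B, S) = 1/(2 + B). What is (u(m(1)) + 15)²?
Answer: 225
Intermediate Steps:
m(v) = 2*v/(2 + v) (m(v) = (v + v)/(2 + v) = (2*v)/(2 + v) = 2*v/(2 + v))
u(D) = 0
(u(m(1)) + 15)² = (0 + 15)² = 15² = 225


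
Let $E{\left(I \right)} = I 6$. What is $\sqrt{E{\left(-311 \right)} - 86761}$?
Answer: $i \sqrt{88627} \approx 297.7 i$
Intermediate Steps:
$E{\left(I \right)} = 6 I$
$\sqrt{E{\left(-311 \right)} - 86761} = \sqrt{6 \left(-311\right) - 86761} = \sqrt{-1866 - 86761} = \sqrt{-88627} = i \sqrt{88627}$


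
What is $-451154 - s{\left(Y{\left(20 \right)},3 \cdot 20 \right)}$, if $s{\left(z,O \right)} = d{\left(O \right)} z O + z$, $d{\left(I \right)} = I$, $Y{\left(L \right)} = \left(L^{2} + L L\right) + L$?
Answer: $-3403974$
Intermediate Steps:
$Y{\left(L \right)} = L + 2 L^{2}$ ($Y{\left(L \right)} = \left(L^{2} + L^{2}\right) + L = 2 L^{2} + L = L + 2 L^{2}$)
$s{\left(z,O \right)} = z + z O^{2}$ ($s{\left(z,O \right)} = O z O + z = z O^{2} + z = z + z O^{2}$)
$-451154 - s{\left(Y{\left(20 \right)},3 \cdot 20 \right)} = -451154 - 20 \left(1 + 2 \cdot 20\right) \left(1 + \left(3 \cdot 20\right)^{2}\right) = -451154 - 20 \left(1 + 40\right) \left(1 + 60^{2}\right) = -451154 - 20 \cdot 41 \left(1 + 3600\right) = -451154 - 820 \cdot 3601 = -451154 - 2952820 = -3403974$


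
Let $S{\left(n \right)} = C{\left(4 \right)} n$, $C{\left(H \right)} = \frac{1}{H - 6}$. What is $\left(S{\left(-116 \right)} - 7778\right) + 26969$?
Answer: $19249$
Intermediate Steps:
$C{\left(H \right)} = \frac{1}{-6 + H}$
$S{\left(n \right)} = - \frac{n}{2}$ ($S{\left(n \right)} = \frac{n}{-6 + 4} = \frac{n}{-2} = - \frac{n}{2}$)
$\left(S{\left(-116 \right)} - 7778\right) + 26969 = \left(\left(- \frac{1}{2}\right) \left(-116\right) - 7778\right) + 26969 = \left(58 - 7778\right) + 26969 = -7720 + 26969 = 19249$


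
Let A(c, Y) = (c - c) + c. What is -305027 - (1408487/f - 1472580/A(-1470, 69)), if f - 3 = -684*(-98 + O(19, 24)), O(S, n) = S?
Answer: -810405922814/2647911 ≈ -3.0606e+5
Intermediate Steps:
f = 54039 (f = 3 - 684*(-98 + 19) = 3 - 684*(-79) = 3 + 54036 = 54039)
A(c, Y) = c (A(c, Y) = 0 + c = c)
-305027 - (1408487/f - 1472580/A(-1470, 69)) = -305027 - (1408487/54039 - 1472580/(-1470)) = -305027 - (1408487*(1/54039) - 1472580*(-1/1470)) = -305027 - (1408487/54039 + 49086/49) = -305027 - 1*2721574217/2647911 = -305027 - 2721574217/2647911 = -810405922814/2647911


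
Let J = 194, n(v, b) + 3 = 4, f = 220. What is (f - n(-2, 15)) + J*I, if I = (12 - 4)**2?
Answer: 12635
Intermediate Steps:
n(v, b) = 1 (n(v, b) = -3 + 4 = 1)
I = 64 (I = 8**2 = 64)
(f - n(-2, 15)) + J*I = (220 - 1*1) + 194*64 = (220 - 1) + 12416 = 219 + 12416 = 12635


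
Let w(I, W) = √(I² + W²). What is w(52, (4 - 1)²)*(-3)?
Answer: -3*√2785 ≈ -158.32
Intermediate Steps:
w(52, (4 - 1)²)*(-3) = √(52² + ((4 - 1)²)²)*(-3) = √(2704 + (3²)²)*(-3) = √(2704 + 9²)*(-3) = √(2704 + 81)*(-3) = √2785*(-3) = -3*√2785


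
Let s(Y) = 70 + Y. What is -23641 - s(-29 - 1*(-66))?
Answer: -23748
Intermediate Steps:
-23641 - s(-29 - 1*(-66)) = -23641 - (70 + (-29 - 1*(-66))) = -23641 - (70 + (-29 + 66)) = -23641 - (70 + 37) = -23641 - 1*107 = -23641 - 107 = -23748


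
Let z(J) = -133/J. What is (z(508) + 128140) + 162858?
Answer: 147826851/508 ≈ 2.9100e+5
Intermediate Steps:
(z(508) + 128140) + 162858 = (-133/508 + 128140) + 162858 = 65094987/508 + 162858 = 147826851/508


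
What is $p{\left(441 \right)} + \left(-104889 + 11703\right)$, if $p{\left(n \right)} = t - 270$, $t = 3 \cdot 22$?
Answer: $-93390$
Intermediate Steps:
$t = 66$
$p{\left(n \right)} = -204$ ($p{\left(n \right)} = 66 - 270 = -204$)
$p{\left(441 \right)} + \left(-104889 + 11703\right) = -204 + \left(-104889 + 11703\right) = -204 - 93186 = -93390$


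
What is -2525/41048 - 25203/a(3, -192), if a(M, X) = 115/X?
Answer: 198629996473/4720520 ≈ 42078.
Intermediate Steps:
-2525/41048 - 25203/a(3, -192) = -2525/41048 - 25203/(115/(-192)) = -2525*1/41048 - 25203/(115*(-1/192)) = -2525/41048 - 25203/(-115/192) = -2525/41048 - 25203*(-192/115) = -2525/41048 + 4838976/115 = 198629996473/4720520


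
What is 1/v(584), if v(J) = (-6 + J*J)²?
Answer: 1/116315102500 ≈ 8.5973e-12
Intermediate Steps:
v(J) = (-6 + J²)²
1/v(584) = 1/((-6 + 584²)²) = 1/((-6 + 341056)²) = 1/(341050²) = 1/116315102500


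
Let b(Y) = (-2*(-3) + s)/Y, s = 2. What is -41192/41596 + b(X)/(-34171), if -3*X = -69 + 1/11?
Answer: -133368803750/134675462791 ≈ -0.99030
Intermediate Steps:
X = 758/33 (X = -(-69 + 1/11)/3 = -1/3*(-758/11) = 758/33 ≈ 22.970)
b(Y) = 8/Y (b(Y) = (-2*(-3) + 2)/Y = (6 + 2)/Y = 8/Y)
-41192/41596 + b(X)/(-34171) = -41192/41596 + (8/(758/33))/(-34171) = -41192*1/41596 + (8*(33/758))*(-1/34171) = -10298/10399 + (132/379)*(-1/34171) = -10298/10399 - 132/12950809 = -133368803750/134675462791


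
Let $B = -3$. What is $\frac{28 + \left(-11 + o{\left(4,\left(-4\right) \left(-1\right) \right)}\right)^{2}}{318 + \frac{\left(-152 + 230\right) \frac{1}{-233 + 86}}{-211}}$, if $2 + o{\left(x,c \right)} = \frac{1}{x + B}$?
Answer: $\frac{444577}{821957} \approx 0.54088$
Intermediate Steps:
$o{\left(x,c \right)} = -2 + \frac{1}{-3 + x}$ ($o{\left(x,c \right)} = -2 + \frac{1}{x - 3} = -2 + \frac{1}{-3 + x}$)
$\frac{28 + \left(-11 + o{\left(4,\left(-4\right) \left(-1\right) \right)}\right)^{2}}{318 + \frac{\left(-152 + 230\right) \frac{1}{-233 + 86}}{-211}} = \frac{28 + \left(-11 + \frac{7 - 8}{-3 + 4}\right)^{2}}{318 + \frac{\left(-152 + 230\right) \frac{1}{-233 + 86}}{-211}} = \frac{28 + \left(-11 + \frac{7 - 8}{1}\right)^{2}}{318 + \frac{78}{-147} \left(- \frac{1}{211}\right)} = \frac{28 + \left(-11 + 1 \left(-1\right)\right)^{2}}{318 + 78 \left(- \frac{1}{147}\right) \left(- \frac{1}{211}\right)} = \frac{28 + \left(-11 - 1\right)^{2}}{318 - - \frac{26}{10339}} = \frac{28 + \left(-12\right)^{2}}{318 + \frac{26}{10339}} = \frac{28 + 144}{\frac{3287828}{10339}} = 172 \cdot \frac{10339}{3287828} = \frac{444577}{821957}$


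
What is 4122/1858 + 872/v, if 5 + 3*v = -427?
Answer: -64163/16722 ≈ -3.8370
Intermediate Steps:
v = -144 (v = -5/3 + (⅓)*(-427) = -5/3 - 427/3 = -144)
4122/1858 + 872/v = 4122/1858 + 872/(-144) = 4122*(1/1858) + 872*(-1/144) = 2061/929 - 109/18 = -64163/16722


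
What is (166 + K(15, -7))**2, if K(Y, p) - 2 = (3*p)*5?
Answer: 3969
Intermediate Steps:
K(Y, p) = 2 + 15*p (K(Y, p) = 2 + (3*p)*5 = 2 + 15*p)
(166 + K(15, -7))**2 = (166 + (2 + 15*(-7)))**2 = (166 + (2 - 105))**2 = (166 - 103)**2 = 63**2 = 3969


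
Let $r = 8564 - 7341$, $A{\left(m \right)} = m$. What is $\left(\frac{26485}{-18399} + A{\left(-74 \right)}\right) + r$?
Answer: $\frac{21113966}{18399} \approx 1147.6$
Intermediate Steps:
$r = 1223$ ($r = 8564 - 7341 = 1223$)
$\left(\frac{26485}{-18399} + A{\left(-74 \right)}\right) + r = \left(\frac{26485}{-18399} - 74\right) + 1223 = \left(26485 \left(- \frac{1}{18399}\right) - 74\right) + 1223 = \left(- \frac{26485}{18399} - 74\right) + 1223 = - \frac{1388011}{18399} + 1223 = \frac{21113966}{18399}$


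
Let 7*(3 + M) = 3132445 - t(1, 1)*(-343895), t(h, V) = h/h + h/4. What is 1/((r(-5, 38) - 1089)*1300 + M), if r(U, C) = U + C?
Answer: -28/24189229 ≈ -1.1575e-6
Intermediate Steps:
t(h, V) = 1 + h/4 (t(h, V) = 1 + h*(¼) = 1 + h/4)
r(U, C) = C + U
M = 14249171/28 (M = -3 + (3132445 - (1 + (¼)*1)*(-343895))/7 = -3 + (3132445 - (1 + ¼)*(-343895))/7 = -3 + (3132445 - 5*(-343895)/4)/7 = -3 + (3132445 - 1*(-1719475/4))/7 = -3 + (3132445 + 1719475/4)/7 = -3 + (⅐)*(14249255/4) = -3 + 14249255/28 = 14249171/28 ≈ 5.0890e+5)
1/((r(-5, 38) - 1089)*1300 + M) = 1/(((38 - 5) - 1089)*1300 + 14249171/28) = 1/((33 - 1089)*1300 + 14249171/28) = 1/(-1056*1300 + 14249171/28) = 1/(-1372800 + 14249171/28) = 1/(-24189229/28) = -28/24189229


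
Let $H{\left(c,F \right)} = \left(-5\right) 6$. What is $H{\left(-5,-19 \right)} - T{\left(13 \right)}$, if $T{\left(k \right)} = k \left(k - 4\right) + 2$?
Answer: $-149$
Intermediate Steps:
$T{\left(k \right)} = 2 + k \left(-4 + k\right)$ ($T{\left(k \right)} = k \left(k - 4\right) + 2 = k \left(-4 + k\right) + 2 = 2 + k \left(-4 + k\right)$)
$H{\left(c,F \right)} = -30$
$H{\left(-5,-19 \right)} - T{\left(13 \right)} = -30 - \left(2 + 13^{2} - 52\right) = -30 - \left(2 + 169 - 52\right) = -30 - 119 = -149$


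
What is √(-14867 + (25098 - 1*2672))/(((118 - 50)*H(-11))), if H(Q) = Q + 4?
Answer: -√7559/476 ≈ -0.18265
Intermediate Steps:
H(Q) = 4 + Q
√(-14867 + (25098 - 1*2672))/(((118 - 50)*H(-11))) = √(-14867 + (25098 - 1*2672))/(((118 - 50)*(4 - 11))) = √(-14867 + (25098 - 2672))/((68*(-7))) = √(-14867 + 22426)/(-476) = √7559*(-1/476) = -√7559/476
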